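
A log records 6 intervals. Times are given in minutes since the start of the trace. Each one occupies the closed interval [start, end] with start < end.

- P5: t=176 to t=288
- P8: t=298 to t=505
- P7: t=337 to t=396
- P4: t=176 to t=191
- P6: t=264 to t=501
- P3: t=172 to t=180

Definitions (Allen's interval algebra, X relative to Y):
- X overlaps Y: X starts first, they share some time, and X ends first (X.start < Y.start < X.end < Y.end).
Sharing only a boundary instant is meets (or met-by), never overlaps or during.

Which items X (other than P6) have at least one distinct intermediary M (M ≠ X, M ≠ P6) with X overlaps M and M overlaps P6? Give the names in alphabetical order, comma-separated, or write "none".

P3

Target P6 = [t=264, t=501].
Intermediaries M with M overlaps P6: P5.
Via P5 — items with X overlaps P5: P3.
Union: P3.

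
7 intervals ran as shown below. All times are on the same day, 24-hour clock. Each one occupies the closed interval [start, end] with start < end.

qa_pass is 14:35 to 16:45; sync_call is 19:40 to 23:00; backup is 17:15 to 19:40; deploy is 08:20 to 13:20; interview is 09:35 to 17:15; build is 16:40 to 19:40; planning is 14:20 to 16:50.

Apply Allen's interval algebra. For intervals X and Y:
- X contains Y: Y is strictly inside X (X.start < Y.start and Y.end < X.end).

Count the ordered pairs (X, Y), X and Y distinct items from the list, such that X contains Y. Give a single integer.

3

Checking all 42 ordered pairs for relation 'contains'; matching pairs in alphabetical order:
(interview, planning): interview contains planning ✓
(interview, qa_pass): interview contains qa_pass ✓
(planning, qa_pass): planning contains qa_pass ✓
Count: 3.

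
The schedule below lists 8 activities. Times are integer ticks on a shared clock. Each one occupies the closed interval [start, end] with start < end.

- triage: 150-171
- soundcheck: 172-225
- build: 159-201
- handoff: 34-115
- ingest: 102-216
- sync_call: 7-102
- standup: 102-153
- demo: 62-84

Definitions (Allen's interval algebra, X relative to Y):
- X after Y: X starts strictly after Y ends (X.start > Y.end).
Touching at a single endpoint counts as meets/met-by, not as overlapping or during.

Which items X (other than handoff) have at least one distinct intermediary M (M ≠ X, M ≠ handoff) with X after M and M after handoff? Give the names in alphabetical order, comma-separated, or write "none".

soundcheck

Target handoff = [34, 115].
Intermediaries M with M after handoff: build, soundcheck, triage.
Via build — items with X after build: none.
Via soundcheck — items with X after soundcheck: none.
Via triage — items with X after triage: soundcheck.
Union: soundcheck.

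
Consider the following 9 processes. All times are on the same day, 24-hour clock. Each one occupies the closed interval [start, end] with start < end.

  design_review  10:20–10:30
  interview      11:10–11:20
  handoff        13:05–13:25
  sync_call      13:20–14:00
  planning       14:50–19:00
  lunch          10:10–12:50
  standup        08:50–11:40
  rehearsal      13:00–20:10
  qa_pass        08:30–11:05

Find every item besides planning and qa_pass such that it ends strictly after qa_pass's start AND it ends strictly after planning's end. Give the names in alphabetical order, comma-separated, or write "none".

Conditions: its end is strictly after qa_pass's start (X.end > 08:30) AND its end is strictly after planning's end (X.end > 19:00).
design_review: end 10:30 > 08:30? ✓; end 10:30 > 19:00? ✗ → no.
handoff: end 13:25 > 08:30? ✓; end 13:25 > 19:00? ✗ → no.
interview: end 11:20 > 08:30? ✓; end 11:20 > 19:00? ✗ → no.
lunch: end 12:50 > 08:30? ✓; end 12:50 > 19:00? ✗ → no.
rehearsal: end 20:10 > 08:30? ✓; end 20:10 > 19:00? ✓ → yes.
standup: end 11:40 > 08:30? ✓; end 11:40 > 19:00? ✗ → no.
sync_call: end 14:00 > 08:30? ✓; end 14:00 > 19:00? ✗ → no.
Result: rehearsal.

rehearsal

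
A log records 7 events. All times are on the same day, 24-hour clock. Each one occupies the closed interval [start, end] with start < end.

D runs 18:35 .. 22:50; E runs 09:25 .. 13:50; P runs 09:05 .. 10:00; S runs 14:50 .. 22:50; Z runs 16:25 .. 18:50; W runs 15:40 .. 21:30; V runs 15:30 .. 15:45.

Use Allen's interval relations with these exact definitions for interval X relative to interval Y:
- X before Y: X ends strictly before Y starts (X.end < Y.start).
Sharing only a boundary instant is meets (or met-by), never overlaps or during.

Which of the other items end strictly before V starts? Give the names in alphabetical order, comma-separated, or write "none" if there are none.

Target V = [15:30, 15:45].
D [18:35, 22:50] → after → no.
E [09:25, 13:50] → before → yes.
P [09:05, 10:00] → before → yes.
S [14:50, 22:50] → contains → no.
W [15:40, 21:30] → overlapped-by → no.
Z [16:25, 18:50] → after → no.
Result: E, P.

E, P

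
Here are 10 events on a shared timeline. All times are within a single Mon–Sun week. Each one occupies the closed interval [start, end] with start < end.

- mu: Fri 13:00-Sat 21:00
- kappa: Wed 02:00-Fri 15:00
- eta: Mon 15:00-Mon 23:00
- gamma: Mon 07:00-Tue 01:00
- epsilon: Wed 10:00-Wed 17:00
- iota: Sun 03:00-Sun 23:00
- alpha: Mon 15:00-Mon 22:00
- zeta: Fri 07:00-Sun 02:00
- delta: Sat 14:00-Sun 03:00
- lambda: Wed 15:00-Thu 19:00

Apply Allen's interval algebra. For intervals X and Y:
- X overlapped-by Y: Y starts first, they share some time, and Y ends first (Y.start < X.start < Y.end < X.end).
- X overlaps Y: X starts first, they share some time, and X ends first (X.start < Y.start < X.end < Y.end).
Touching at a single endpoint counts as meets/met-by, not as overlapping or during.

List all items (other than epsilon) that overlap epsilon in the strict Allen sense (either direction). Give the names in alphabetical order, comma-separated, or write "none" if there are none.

Target epsilon = [Wed 10:00, Wed 17:00].
alpha [Mon 15:00, Mon 22:00] → before → no.
delta [Sat 14:00, Sun 03:00] → after → no.
eta [Mon 15:00, Mon 23:00] → before → no.
gamma [Mon 07:00, Tue 01:00] → before → no.
iota [Sun 03:00, Sun 23:00] → after → no.
kappa [Wed 02:00, Fri 15:00] → contains → no.
lambda [Wed 15:00, Thu 19:00] → overlapped-by → yes.
mu [Fri 13:00, Sat 21:00] → after → no.
zeta [Fri 07:00, Sun 02:00] → after → no.
Result: lambda.

lambda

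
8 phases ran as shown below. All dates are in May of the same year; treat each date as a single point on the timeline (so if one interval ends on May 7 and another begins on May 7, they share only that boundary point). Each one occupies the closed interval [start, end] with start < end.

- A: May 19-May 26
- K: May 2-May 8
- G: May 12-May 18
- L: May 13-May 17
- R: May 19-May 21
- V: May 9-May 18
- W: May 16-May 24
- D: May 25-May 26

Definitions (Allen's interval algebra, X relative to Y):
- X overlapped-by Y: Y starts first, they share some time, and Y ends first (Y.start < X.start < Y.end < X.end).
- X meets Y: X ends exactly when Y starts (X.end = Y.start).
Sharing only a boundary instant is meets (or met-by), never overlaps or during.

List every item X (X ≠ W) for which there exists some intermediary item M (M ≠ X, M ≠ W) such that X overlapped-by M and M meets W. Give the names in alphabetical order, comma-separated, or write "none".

Target W = [May 16, May 24].
Intermediaries M with M meets W: none.
Union: none.

none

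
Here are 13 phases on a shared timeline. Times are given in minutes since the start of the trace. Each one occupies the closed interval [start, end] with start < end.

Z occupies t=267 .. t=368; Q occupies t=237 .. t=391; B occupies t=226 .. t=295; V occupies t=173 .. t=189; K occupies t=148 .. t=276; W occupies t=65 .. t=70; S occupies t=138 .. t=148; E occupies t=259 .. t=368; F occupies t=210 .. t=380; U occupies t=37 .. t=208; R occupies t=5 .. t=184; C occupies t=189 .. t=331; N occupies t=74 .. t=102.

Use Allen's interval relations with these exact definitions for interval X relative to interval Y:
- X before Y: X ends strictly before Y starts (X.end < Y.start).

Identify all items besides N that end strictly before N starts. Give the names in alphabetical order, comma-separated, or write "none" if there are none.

Target N = [t=74, t=102].
B [t=226, t=295] → after → no.
C [t=189, t=331] → after → no.
E [t=259, t=368] → after → no.
F [t=210, t=380] → after → no.
K [t=148, t=276] → after → no.
Q [t=237, t=391] → after → no.
R [t=5, t=184] → contains → no.
S [t=138, t=148] → after → no.
U [t=37, t=208] → contains → no.
V [t=173, t=189] → after → no.
W [t=65, t=70] → before → yes.
Z [t=267, t=368] → after → no.
Result: W.

W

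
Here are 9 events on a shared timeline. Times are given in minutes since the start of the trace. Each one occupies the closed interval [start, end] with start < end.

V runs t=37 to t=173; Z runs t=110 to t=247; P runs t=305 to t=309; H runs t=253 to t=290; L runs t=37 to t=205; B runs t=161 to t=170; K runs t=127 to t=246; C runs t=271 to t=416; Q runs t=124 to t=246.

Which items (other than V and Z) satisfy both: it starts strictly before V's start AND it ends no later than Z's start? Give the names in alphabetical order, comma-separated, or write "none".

none

Conditions: its start is strictly before V's start (X.start < t=37) AND its end is no later than Z's start (X.end <= t=110).
B: start t=161 < t=37? ✗; end t=170 <= t=110? ✗ → no.
C: start t=271 < t=37? ✗; end t=416 <= t=110? ✗ → no.
H: start t=253 < t=37? ✗; end t=290 <= t=110? ✗ → no.
K: start t=127 < t=37? ✗; end t=246 <= t=110? ✗ → no.
L: start t=37 < t=37? ✗; end t=205 <= t=110? ✗ → no.
P: start t=305 < t=37? ✗; end t=309 <= t=110? ✗ → no.
Q: start t=124 < t=37? ✗; end t=246 <= t=110? ✗ → no.
Result: none.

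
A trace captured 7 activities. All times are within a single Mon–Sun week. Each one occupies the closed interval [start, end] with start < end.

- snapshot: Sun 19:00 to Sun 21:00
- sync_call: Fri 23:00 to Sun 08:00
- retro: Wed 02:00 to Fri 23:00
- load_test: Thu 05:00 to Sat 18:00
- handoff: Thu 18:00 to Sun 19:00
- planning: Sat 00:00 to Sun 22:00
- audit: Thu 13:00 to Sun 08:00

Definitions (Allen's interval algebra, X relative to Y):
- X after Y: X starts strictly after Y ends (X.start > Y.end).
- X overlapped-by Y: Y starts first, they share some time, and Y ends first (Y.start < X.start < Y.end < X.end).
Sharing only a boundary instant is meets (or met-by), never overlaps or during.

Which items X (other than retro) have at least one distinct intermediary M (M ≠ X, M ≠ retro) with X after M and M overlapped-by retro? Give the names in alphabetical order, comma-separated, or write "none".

snapshot

Target retro = [Wed 02:00, Fri 23:00].
Intermediaries M with M overlapped-by retro: audit, handoff, load_test.
Via audit — items with X after audit: snapshot.
Via handoff — items with X after handoff: none.
Via load_test — items with X after load_test: snapshot.
Union: snapshot.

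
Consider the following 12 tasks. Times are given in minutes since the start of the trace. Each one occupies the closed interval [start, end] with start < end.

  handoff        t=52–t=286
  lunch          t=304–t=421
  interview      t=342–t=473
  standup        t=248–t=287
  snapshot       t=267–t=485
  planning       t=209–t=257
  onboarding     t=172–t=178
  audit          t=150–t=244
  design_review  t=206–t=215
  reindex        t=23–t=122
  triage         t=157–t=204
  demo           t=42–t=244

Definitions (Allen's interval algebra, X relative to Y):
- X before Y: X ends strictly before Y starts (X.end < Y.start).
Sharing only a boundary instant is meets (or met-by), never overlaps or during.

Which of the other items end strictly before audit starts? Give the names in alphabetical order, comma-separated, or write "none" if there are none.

Target audit = [t=150, t=244].
demo [t=42, t=244] → finished-by → no.
design_review [t=206, t=215] → during → no.
handoff [t=52, t=286] → contains → no.
interview [t=342, t=473] → after → no.
lunch [t=304, t=421] → after → no.
onboarding [t=172, t=178] → during → no.
planning [t=209, t=257] → overlapped-by → no.
reindex [t=23, t=122] → before → yes.
snapshot [t=267, t=485] → after → no.
standup [t=248, t=287] → after → no.
triage [t=157, t=204] → during → no.
Result: reindex.

reindex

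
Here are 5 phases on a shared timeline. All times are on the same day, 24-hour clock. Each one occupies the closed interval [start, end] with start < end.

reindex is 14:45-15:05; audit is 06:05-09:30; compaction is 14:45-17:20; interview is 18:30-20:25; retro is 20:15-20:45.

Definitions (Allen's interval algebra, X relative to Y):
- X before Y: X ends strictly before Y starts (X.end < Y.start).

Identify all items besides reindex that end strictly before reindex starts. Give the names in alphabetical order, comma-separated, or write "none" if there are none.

audit

Target reindex = [14:45, 15:05].
audit [06:05, 09:30] → before → yes.
compaction [14:45, 17:20] → started-by → no.
interview [18:30, 20:25] → after → no.
retro [20:15, 20:45] → after → no.
Result: audit.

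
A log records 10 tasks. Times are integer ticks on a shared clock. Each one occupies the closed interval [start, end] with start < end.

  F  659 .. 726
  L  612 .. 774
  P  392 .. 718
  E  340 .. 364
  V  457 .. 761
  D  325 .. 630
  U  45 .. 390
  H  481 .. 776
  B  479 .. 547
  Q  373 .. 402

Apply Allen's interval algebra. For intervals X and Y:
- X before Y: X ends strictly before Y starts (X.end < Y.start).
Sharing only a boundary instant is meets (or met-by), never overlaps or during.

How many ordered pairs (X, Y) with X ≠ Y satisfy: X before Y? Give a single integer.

21

Checking all 90 ordered pairs for relation 'before'; matching pairs in alphabetical order:
(B, F): B before F ✓
(B, L): B before L ✓
(D, F): D before F ✓
(E, B): E before B ✓
(E, F): E before F ✓
(E, H): E before H ✓
(E, L): E before L ✓
(E, P): E before P ✓
(E, Q): E before Q ✓
(E, V): E before V ✓
(Q, B): Q before B ✓
(Q, F): Q before F ✓
(Q, H): Q before H ✓
(Q, L): Q before L ✓
(Q, V): Q before V ✓
(U, B): U before B ✓
(U, F): U before F ✓
(U, H): U before H ✓
(U, L): U before L ✓
(U, P): U before P ✓
(U, V): U before V ✓
Count: 21.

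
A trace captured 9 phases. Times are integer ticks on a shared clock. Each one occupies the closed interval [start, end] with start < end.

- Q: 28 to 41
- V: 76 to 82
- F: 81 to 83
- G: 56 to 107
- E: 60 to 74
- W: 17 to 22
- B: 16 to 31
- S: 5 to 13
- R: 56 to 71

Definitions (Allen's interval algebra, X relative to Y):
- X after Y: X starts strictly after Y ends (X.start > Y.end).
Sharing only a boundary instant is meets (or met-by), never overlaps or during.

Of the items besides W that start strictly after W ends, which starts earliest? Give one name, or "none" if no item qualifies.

Q

Target W = [17, 22].
B [16, 31] → contains → excluded.
E [60, 74] → after → candidate.
F [81, 83] → after → candidate.
G [56, 107] → after → candidate.
Q [28, 41] → after → candidate.
R [56, 71] → after → candidate.
S [5, 13] → before → excluded.
V [76, 82] → after → candidate.
Among candidates, earliest start is 28 → Q.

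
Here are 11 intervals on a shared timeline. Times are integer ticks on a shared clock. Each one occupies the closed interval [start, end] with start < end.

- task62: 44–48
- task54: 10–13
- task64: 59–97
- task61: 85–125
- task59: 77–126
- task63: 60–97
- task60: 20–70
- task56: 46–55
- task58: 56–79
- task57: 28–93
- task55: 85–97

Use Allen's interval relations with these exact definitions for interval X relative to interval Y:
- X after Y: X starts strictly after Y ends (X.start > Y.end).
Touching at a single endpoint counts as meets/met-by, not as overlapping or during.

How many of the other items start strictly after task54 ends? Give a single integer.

10

Target task54 = [10, 13].
task55 [85, 97] → after → counts.
task56 [46, 55] → after → counts.
task57 [28, 93] → after → counts.
task58 [56, 79] → after → counts.
task59 [77, 126] → after → counts.
task60 [20, 70] → after → counts.
task61 [85, 125] → after → counts.
task62 [44, 48] → after → counts.
task63 [60, 97] → after → counts.
task64 [59, 97] → after → counts.
Total: 10.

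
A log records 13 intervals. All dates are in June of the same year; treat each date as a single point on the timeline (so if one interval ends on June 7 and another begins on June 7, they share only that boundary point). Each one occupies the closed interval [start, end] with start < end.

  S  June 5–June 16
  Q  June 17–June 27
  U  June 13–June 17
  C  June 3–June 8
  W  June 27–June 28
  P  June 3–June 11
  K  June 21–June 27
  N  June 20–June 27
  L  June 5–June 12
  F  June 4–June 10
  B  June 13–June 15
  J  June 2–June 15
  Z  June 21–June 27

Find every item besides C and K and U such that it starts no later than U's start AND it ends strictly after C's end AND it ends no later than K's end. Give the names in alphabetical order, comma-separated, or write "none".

Conditions: its start is no later than U's start (X.start <= June 13) AND its end is strictly after C's end (X.end > June 8) AND its end is no later than K's end (X.end <= June 27).
B: start June 13 <= June 13? ✓; end June 15 > June 8? ✓; end June 15 <= June 27? ✓ → yes.
F: start June 4 <= June 13? ✓; end June 10 > June 8? ✓; end June 10 <= June 27? ✓ → yes.
J: start June 2 <= June 13? ✓; end June 15 > June 8? ✓; end June 15 <= June 27? ✓ → yes.
L: start June 5 <= June 13? ✓; end June 12 > June 8? ✓; end June 12 <= June 27? ✓ → yes.
N: start June 20 <= June 13? ✗; end June 27 > June 8? ✓; end June 27 <= June 27? ✓ → no.
P: start June 3 <= June 13? ✓; end June 11 > June 8? ✓; end June 11 <= June 27? ✓ → yes.
Q: start June 17 <= June 13? ✗; end June 27 > June 8? ✓; end June 27 <= June 27? ✓ → no.
S: start June 5 <= June 13? ✓; end June 16 > June 8? ✓; end June 16 <= June 27? ✓ → yes.
W: start June 27 <= June 13? ✗; end June 28 > June 8? ✓; end June 28 <= June 27? ✗ → no.
Z: start June 21 <= June 13? ✗; end June 27 > June 8? ✓; end June 27 <= June 27? ✓ → no.
Result: B, F, J, L, P, S.

B, F, J, L, P, S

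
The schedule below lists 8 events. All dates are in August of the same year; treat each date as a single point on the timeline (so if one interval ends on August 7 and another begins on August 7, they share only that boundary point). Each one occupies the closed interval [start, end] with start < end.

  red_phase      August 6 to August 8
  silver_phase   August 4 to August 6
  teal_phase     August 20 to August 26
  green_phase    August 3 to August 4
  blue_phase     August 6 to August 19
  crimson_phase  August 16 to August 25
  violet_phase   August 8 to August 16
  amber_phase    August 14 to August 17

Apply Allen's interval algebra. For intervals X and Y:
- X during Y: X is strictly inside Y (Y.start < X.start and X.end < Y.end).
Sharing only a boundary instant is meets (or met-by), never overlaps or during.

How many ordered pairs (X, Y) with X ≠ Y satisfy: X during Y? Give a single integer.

Checking all 56 ordered pairs for relation 'during'; matching pairs in alphabetical order:
(amber_phase, blue_phase): amber_phase during blue_phase ✓
(violet_phase, blue_phase): violet_phase during blue_phase ✓
Count: 2.

2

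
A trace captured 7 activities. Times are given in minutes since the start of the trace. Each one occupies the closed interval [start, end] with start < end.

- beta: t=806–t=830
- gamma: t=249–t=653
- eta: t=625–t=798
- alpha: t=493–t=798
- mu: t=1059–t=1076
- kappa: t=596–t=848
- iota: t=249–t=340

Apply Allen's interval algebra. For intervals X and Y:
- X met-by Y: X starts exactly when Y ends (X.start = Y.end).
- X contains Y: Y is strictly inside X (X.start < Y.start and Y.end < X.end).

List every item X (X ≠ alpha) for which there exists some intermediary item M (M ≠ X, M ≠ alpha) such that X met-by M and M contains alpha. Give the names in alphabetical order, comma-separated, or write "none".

Target alpha = [t=493, t=798].
Intermediaries M with M contains alpha: none.
Union: none.

none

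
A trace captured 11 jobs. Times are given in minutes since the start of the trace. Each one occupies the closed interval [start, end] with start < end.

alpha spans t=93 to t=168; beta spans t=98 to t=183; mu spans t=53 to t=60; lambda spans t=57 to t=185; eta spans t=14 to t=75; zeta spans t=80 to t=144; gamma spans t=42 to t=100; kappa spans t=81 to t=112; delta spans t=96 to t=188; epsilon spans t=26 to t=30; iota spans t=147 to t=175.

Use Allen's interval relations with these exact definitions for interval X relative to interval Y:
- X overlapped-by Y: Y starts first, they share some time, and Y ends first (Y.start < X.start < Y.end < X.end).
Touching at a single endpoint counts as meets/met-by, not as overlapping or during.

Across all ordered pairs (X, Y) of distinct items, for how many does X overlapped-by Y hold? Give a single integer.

19

Checking all 110 ordered pairs for relation 'overlapped-by'; matching pairs in alphabetical order:
(alpha, gamma): alpha overlapped-by gamma ✓
(alpha, kappa): alpha overlapped-by kappa ✓
(alpha, zeta): alpha overlapped-by zeta ✓
(beta, alpha): beta overlapped-by alpha ✓
(beta, gamma): beta overlapped-by gamma ✓
(beta, kappa): beta overlapped-by kappa ✓
(beta, zeta): beta overlapped-by zeta ✓
(delta, alpha): delta overlapped-by alpha ✓
(delta, gamma): delta overlapped-by gamma ✓
(delta, kappa): delta overlapped-by kappa ✓
(delta, lambda): delta overlapped-by lambda ✓
(delta, zeta): delta overlapped-by zeta ✓
(gamma, eta): gamma overlapped-by eta ✓
(iota, alpha): iota overlapped-by alpha ✓
(kappa, gamma): kappa overlapped-by gamma ✓
(lambda, eta): lambda overlapped-by eta ✓
(lambda, gamma): lambda overlapped-by gamma ✓
(lambda, mu): lambda overlapped-by mu ✓
(zeta, gamma): zeta overlapped-by gamma ✓
Count: 19.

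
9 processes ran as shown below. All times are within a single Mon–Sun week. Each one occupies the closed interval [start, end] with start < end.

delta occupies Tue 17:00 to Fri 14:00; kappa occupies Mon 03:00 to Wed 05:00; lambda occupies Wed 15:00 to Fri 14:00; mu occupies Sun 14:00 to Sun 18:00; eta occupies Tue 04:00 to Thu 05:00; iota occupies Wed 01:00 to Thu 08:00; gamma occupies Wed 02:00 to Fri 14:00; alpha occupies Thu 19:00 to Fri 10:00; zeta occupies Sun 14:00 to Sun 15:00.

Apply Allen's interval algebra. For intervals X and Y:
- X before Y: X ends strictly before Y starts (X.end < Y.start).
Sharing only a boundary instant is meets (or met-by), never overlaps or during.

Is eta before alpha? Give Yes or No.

Yes

eta = [Tue 04:00, Thu 05:00], alpha = [Thu 19:00, Fri 10:00].
Actual relation of eta to alpha: before.
Asked whether 'before' holds → Yes.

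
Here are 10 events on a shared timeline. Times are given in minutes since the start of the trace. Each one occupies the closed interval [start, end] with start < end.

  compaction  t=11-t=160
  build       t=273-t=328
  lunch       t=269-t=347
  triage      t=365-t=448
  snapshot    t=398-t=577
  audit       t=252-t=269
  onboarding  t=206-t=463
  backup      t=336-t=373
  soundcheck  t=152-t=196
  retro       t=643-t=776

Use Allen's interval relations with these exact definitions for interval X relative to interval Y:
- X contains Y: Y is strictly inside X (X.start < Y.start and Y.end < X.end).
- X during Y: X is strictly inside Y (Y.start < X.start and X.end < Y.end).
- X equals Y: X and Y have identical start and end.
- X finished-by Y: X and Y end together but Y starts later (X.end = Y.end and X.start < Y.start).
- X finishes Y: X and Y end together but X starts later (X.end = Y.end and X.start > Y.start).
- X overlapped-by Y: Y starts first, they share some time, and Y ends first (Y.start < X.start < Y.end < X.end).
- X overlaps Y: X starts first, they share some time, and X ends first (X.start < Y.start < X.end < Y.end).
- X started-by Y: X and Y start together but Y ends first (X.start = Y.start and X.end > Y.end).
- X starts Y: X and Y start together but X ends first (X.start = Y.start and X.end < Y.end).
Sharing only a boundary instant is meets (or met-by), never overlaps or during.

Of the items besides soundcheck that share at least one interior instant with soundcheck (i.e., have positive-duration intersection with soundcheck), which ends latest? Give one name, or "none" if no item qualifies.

compaction

Target soundcheck = [t=152, t=196].
audit [t=252, t=269] → after → excluded.
backup [t=336, t=373] → after → excluded.
build [t=273, t=328] → after → excluded.
compaction [t=11, t=160] → overlaps → candidate.
lunch [t=269, t=347] → after → excluded.
onboarding [t=206, t=463] → after → excluded.
retro [t=643, t=776] → after → excluded.
snapshot [t=398, t=577] → after → excluded.
triage [t=365, t=448] → after → excluded.
Among candidates, latest end is t=160 → compaction.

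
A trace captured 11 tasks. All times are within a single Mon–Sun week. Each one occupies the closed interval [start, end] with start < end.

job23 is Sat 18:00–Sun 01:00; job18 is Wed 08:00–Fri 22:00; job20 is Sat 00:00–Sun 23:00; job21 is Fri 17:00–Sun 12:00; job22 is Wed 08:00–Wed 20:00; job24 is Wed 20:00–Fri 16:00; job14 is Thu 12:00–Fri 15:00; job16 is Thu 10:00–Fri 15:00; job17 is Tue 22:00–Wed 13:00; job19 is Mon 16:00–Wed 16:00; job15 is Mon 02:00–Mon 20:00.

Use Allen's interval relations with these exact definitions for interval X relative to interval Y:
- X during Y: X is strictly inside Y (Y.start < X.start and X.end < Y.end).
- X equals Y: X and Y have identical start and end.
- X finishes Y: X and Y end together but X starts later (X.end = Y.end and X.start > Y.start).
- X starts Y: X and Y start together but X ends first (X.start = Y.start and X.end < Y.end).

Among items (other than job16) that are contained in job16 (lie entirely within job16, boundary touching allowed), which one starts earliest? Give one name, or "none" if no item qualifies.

Target job16 = [Thu 10:00, Fri 15:00].
job14 [Thu 12:00, Fri 15:00] → finishes → candidate.
job15 [Mon 02:00, Mon 20:00] → before → excluded.
job17 [Tue 22:00, Wed 13:00] → before → excluded.
job18 [Wed 08:00, Fri 22:00] → contains → excluded.
job19 [Mon 16:00, Wed 16:00] → before → excluded.
job20 [Sat 00:00, Sun 23:00] → after → excluded.
job21 [Fri 17:00, Sun 12:00] → after → excluded.
job22 [Wed 08:00, Wed 20:00] → before → excluded.
job23 [Sat 18:00, Sun 01:00] → after → excluded.
job24 [Wed 20:00, Fri 16:00] → contains → excluded.
Among candidates, earliest start is Thu 12:00 → job14.

job14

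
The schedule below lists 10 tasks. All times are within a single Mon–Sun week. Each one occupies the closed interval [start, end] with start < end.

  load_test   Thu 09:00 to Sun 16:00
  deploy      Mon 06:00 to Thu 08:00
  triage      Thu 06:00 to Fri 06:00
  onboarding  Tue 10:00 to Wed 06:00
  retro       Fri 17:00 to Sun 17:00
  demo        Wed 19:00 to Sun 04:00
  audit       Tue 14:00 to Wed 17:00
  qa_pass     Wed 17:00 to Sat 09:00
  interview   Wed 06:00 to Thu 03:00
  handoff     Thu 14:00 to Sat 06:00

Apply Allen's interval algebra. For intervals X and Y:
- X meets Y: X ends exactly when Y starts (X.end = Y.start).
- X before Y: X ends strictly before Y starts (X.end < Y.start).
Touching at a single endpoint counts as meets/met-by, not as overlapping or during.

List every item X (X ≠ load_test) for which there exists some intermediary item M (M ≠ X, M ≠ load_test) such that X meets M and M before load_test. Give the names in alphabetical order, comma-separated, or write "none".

onboarding

Target load_test = [Thu 09:00, Sun 16:00].
Intermediaries M with M before load_test: audit, deploy, interview, onboarding.
Via audit — items with X meets audit: none.
Via deploy — items with X meets deploy: none.
Via interview — items with X meets interview: onboarding.
Via onboarding — items with X meets onboarding: none.
Union: onboarding.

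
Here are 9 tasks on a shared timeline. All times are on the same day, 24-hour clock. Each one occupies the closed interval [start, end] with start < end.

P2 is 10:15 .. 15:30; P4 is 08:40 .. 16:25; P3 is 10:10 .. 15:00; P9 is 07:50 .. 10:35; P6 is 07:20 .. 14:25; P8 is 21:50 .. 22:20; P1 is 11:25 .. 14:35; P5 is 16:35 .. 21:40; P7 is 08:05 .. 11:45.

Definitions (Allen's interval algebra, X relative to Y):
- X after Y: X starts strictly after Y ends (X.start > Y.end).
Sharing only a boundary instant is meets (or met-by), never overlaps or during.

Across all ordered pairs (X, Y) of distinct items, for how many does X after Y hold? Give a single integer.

Checking all 72 ordered pairs for relation 'after'; matching pairs in alphabetical order:
(P1, P9): P1 after P9 ✓
(P5, P1): P5 after P1 ✓
(P5, P2): P5 after P2 ✓
(P5, P3): P5 after P3 ✓
(P5, P4): P5 after P4 ✓
(P5, P6): P5 after P6 ✓
(P5, P7): P5 after P7 ✓
(P5, P9): P5 after P9 ✓
(P8, P1): P8 after P1 ✓
(P8, P2): P8 after P2 ✓
(P8, P3): P8 after P3 ✓
(P8, P4): P8 after P4 ✓
(P8, P5): P8 after P5 ✓
(P8, P6): P8 after P6 ✓
(P8, P7): P8 after P7 ✓
(P8, P9): P8 after P9 ✓
Count: 16.

16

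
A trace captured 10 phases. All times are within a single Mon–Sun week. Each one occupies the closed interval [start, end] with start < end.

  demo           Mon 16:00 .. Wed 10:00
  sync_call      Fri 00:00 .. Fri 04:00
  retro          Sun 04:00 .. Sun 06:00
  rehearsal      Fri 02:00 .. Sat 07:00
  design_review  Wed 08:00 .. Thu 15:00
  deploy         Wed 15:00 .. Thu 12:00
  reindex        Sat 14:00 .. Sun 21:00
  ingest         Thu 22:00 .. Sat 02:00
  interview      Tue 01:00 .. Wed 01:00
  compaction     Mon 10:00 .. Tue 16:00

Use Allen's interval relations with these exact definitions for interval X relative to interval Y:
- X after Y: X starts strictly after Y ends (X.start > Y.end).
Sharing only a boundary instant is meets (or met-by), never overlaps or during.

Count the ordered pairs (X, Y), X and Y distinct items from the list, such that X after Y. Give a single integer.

Checking all 90 ordered pairs for relation 'after'; matching pairs in alphabetical order:
(deploy, compaction): deploy after compaction ✓
(deploy, demo): deploy after demo ✓
(deploy, interview): deploy after interview ✓
(design_review, compaction): design_review after compaction ✓
(design_review, interview): design_review after interview ✓
(ingest, compaction): ingest after compaction ✓
(ingest, demo): ingest after demo ✓
(ingest, deploy): ingest after deploy ✓
(ingest, design_review): ingest after design_review ✓
(ingest, interview): ingest after interview ✓
(rehearsal, compaction): rehearsal after compaction ✓
(rehearsal, demo): rehearsal after demo ✓
(rehearsal, deploy): rehearsal after deploy ✓
(rehearsal, design_review): rehearsal after design_review ✓
(rehearsal, interview): rehearsal after interview ✓
(reindex, compaction): reindex after compaction ✓
(reindex, demo): reindex after demo ✓
(reindex, deploy): reindex after deploy ✓
(reindex, design_review): reindex after design_review ✓
(reindex, ingest): reindex after ingest ✓
(reindex, interview): reindex after interview ✓
(reindex, rehearsal): reindex after rehearsal ✓
(reindex, sync_call): reindex after sync_call ✓
(retro, compaction): retro after compaction ✓
... plus 12 further pairs not listed.
Count: 36.

36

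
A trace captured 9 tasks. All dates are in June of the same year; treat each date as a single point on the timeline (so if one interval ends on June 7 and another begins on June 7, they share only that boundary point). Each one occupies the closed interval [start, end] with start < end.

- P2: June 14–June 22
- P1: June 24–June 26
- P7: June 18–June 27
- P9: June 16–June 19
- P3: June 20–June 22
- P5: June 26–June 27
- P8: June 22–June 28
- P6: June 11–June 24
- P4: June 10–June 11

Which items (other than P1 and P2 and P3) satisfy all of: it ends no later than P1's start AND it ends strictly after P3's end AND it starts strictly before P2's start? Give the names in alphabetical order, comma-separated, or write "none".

P6

Conditions: its end is no later than P1's start (X.end <= June 24) AND its end is strictly after P3's end (X.end > June 22) AND its start is strictly before P2's start (X.start < June 14).
P4: end June 11 <= June 24? ✓; end June 11 > June 22? ✗; start June 10 < June 14? ✓ → no.
P5: end June 27 <= June 24? ✗; end June 27 > June 22? ✓; start June 26 < June 14? ✗ → no.
P6: end June 24 <= June 24? ✓; end June 24 > June 22? ✓; start June 11 < June 14? ✓ → yes.
P7: end June 27 <= June 24? ✗; end June 27 > June 22? ✓; start June 18 < June 14? ✗ → no.
P8: end June 28 <= June 24? ✗; end June 28 > June 22? ✓; start June 22 < June 14? ✗ → no.
P9: end June 19 <= June 24? ✓; end June 19 > June 22? ✗; start June 16 < June 14? ✗ → no.
Result: P6.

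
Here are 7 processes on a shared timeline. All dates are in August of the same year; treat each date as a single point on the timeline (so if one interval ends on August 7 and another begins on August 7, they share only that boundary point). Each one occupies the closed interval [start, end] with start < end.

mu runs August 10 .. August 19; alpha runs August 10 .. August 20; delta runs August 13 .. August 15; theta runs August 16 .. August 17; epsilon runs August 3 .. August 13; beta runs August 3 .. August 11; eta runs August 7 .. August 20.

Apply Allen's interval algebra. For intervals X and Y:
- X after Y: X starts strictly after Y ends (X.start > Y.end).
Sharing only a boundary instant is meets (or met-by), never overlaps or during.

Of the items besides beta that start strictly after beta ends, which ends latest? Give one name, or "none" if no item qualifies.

Target beta = [August 3, August 11].
alpha [August 10, August 20] → overlapped-by → excluded.
delta [August 13, August 15] → after → candidate.
epsilon [August 3, August 13] → started-by → excluded.
eta [August 7, August 20] → overlapped-by → excluded.
mu [August 10, August 19] → overlapped-by → excluded.
theta [August 16, August 17] → after → candidate.
Among candidates, latest end is August 17 → theta.

theta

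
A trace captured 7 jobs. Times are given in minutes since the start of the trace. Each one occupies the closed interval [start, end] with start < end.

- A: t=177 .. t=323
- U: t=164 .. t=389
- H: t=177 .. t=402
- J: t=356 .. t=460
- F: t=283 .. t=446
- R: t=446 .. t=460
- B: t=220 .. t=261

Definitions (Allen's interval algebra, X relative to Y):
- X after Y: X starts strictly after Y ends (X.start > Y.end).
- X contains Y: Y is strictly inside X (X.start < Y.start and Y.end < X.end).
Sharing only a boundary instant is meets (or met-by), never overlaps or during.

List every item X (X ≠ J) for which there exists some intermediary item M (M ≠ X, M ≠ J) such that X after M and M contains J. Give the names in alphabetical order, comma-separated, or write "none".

none

Target J = [t=356, t=460].
Intermediaries M with M contains J: none.
Union: none.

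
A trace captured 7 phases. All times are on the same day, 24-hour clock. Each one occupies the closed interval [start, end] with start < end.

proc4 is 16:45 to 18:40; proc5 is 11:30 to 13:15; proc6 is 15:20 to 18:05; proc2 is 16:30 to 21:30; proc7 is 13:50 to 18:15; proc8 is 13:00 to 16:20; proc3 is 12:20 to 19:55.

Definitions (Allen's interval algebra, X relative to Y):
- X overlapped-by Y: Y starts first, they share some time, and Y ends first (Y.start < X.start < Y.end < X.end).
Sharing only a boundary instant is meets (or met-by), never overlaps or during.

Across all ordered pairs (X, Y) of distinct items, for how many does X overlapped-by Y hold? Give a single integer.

9

Checking all 42 ordered pairs for relation 'overlapped-by'; matching pairs in alphabetical order:
(proc2, proc3): proc2 overlapped-by proc3 ✓
(proc2, proc6): proc2 overlapped-by proc6 ✓
(proc2, proc7): proc2 overlapped-by proc7 ✓
(proc3, proc5): proc3 overlapped-by proc5 ✓
(proc4, proc6): proc4 overlapped-by proc6 ✓
(proc4, proc7): proc4 overlapped-by proc7 ✓
(proc6, proc8): proc6 overlapped-by proc8 ✓
(proc7, proc8): proc7 overlapped-by proc8 ✓
(proc8, proc5): proc8 overlapped-by proc5 ✓
Count: 9.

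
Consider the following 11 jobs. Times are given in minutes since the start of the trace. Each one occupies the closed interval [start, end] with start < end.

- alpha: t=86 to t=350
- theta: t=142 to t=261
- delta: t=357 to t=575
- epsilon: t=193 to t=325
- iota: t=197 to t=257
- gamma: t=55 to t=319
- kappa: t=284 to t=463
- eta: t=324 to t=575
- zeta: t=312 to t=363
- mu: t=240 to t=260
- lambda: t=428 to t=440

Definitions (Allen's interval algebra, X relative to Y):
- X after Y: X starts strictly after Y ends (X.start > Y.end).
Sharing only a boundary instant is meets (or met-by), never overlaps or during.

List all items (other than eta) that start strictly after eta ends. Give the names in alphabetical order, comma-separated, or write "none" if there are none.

Target eta = [t=324, t=575].
alpha [t=86, t=350] → overlaps → no.
delta [t=357, t=575] → finishes → no.
epsilon [t=193, t=325] → overlaps → no.
gamma [t=55, t=319] → before → no.
iota [t=197, t=257] → before → no.
kappa [t=284, t=463] → overlaps → no.
lambda [t=428, t=440] → during → no.
mu [t=240, t=260] → before → no.
theta [t=142, t=261] → before → no.
zeta [t=312, t=363] → overlaps → no.
Result: none.

none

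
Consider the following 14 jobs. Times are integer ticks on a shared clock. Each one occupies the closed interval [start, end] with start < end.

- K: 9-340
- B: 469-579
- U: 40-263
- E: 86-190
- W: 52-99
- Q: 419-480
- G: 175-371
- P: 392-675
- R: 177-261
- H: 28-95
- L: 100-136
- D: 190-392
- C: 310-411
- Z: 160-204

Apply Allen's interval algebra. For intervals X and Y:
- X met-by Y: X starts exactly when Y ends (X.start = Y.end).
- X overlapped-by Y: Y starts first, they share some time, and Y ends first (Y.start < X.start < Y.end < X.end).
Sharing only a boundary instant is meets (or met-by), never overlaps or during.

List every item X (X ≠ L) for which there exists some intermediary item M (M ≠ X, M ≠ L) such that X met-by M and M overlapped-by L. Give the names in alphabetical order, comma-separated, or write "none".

none

Target L = [100, 136].
Intermediaries M with M overlapped-by L: none.
Union: none.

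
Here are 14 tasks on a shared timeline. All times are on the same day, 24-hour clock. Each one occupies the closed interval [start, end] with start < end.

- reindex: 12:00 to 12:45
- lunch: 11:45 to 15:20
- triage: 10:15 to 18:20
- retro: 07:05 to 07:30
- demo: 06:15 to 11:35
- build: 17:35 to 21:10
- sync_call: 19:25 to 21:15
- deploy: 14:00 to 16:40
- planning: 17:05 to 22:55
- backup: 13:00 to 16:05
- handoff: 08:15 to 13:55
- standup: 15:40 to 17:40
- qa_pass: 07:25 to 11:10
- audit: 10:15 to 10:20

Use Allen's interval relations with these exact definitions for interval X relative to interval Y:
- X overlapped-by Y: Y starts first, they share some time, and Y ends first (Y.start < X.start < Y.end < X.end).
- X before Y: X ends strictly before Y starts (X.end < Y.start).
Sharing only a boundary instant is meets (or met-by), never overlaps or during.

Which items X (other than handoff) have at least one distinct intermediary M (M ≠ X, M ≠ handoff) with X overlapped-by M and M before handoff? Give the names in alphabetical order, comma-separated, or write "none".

qa_pass

Target handoff = [08:15, 13:55].
Intermediaries M with M before handoff: retro.
Via retro — items with X overlapped-by retro: qa_pass.
Union: qa_pass.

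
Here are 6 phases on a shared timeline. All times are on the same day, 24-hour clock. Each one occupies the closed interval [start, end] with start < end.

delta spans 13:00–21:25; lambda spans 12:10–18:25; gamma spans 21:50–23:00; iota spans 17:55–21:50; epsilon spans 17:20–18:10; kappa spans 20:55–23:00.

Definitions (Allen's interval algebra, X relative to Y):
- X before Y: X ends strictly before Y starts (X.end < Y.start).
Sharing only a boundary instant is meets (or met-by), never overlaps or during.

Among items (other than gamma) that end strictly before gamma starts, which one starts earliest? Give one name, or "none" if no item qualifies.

Target gamma = [21:50, 23:00].
delta [13:00, 21:25] → before → candidate.
epsilon [17:20, 18:10] → before → candidate.
iota [17:55, 21:50] → meets → excluded.
kappa [20:55, 23:00] → finished-by → excluded.
lambda [12:10, 18:25] → before → candidate.
Among candidates, earliest start is 12:10 → lambda.

lambda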